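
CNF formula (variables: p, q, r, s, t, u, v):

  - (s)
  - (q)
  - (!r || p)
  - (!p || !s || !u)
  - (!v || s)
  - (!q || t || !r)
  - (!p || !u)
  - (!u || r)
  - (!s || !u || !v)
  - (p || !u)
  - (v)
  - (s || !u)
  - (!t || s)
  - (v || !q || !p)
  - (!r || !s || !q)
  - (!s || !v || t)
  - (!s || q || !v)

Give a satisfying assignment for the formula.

The clause (s) is unit: s must be True.
Unit propagation: (q) forces q = True.
Unit propagation: (v) forces v = True.
Unit propagation: (!u) forces u = False.
The clause (!r) is unit: r must be False.
Unit propagation: (t) forces t = True.
p is now unconstrained; take p = True.

p=T, q=T, r=F, s=T, t=T, u=F, v=T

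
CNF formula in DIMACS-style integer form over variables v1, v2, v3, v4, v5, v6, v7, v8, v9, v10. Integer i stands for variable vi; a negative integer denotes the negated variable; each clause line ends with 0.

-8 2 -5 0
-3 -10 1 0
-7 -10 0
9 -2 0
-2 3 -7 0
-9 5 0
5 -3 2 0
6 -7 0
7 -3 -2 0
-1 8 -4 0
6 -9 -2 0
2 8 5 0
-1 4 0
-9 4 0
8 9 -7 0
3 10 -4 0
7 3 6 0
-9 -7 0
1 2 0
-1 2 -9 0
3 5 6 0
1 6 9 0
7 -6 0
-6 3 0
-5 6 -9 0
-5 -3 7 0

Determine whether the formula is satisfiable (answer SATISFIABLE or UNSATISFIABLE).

UNSATISFIABLE

v2 = True:
  propagation gives v9=True, v5=True, v6=True, v4=True; an empty clause results — contradiction.
v2 = False:
  propagation gives v1=True, v4=True, v8=True, v5=False; an empty clause results — contradiction.
Every branch closes, so no satisfying assignment exists.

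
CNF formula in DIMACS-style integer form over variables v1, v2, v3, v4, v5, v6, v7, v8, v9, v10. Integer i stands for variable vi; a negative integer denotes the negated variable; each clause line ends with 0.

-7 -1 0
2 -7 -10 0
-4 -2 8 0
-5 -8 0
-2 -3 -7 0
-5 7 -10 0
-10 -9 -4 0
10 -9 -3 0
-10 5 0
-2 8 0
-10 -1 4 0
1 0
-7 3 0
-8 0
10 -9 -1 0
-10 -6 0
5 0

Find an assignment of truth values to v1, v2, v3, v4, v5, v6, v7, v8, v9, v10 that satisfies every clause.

v1=True, v2=False, v3=False, v4=False, v5=True, v6=False, v7=False, v8=False, v9=False, v10=False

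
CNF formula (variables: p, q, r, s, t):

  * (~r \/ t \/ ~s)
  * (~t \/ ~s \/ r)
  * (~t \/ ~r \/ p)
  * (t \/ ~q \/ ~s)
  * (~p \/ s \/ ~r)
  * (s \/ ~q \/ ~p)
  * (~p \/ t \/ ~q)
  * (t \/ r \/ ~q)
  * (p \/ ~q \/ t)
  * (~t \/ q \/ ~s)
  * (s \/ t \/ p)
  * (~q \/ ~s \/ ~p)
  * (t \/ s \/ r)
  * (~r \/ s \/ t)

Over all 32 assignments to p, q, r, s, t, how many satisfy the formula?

The models are:
  p=0 q=0 r=0 s=0 t=1
  p=0 q=0 r=0 s=1 t=0
  p=0 q=1 r=0 s=0 t=1
  p=1 q=0 r=0 s=0 t=1
  p=1 q=0 r=0 s=1 t=0
Count: 5.

5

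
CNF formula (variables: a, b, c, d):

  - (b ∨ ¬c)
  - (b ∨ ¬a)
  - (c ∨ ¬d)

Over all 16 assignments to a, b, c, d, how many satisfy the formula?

7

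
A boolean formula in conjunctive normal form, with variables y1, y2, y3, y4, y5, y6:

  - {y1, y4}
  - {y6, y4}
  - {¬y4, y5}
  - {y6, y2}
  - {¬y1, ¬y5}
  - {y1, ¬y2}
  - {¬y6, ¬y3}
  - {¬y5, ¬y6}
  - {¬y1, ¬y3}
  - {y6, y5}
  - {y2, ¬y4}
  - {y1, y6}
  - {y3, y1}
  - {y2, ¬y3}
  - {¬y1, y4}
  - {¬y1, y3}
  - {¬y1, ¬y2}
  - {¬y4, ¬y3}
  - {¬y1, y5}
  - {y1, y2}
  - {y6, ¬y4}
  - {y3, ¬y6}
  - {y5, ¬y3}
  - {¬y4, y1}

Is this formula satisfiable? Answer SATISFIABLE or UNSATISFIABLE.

y1 = True:
  propagation gives y5=False; an empty clause results — contradiction.
y1 = False:
  propagation gives y4=True; an empty clause results — contradiction.
Every branch closes, so no satisfying assignment exists.

UNSATISFIABLE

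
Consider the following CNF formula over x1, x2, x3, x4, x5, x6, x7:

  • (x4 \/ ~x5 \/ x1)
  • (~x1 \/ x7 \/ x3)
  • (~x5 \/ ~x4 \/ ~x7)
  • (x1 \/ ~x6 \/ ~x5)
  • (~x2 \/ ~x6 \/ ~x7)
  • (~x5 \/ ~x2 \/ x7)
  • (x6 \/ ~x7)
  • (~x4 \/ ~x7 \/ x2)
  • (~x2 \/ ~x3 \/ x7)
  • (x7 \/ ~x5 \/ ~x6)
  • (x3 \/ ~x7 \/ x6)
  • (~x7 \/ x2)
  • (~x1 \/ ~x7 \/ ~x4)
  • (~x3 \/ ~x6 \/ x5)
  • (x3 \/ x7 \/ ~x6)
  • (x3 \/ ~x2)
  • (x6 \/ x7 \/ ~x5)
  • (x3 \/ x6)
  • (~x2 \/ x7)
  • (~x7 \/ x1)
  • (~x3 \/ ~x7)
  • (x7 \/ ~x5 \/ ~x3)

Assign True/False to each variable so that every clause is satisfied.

x1 = True, x2 = False, x3 = True, x4 = False, x5 = False, x6 = False, x7 = False

Branch on x1: take x1 = True.
Try x2 = False.
  then x7 is forced to False.
  then x3 is forced to True.
  then x5 is forced to False.
  then x6 is forced to False.
x4 is now unconstrained; take x4 = False.
Check each clause:
  1. (~x5 \/ x1 \/ x4) — x1 is true.
  2. (x3 \/ x7 \/ ~x1) — x3 is true.
  3. (~x7 \/ ~x4 \/ ~x5) — ~x7 is true.
  4. (~x6 \/ ~x5 \/ x1) — x1 is true.
  5. (~x7 \/ ~x6 \/ ~x2) — ~x7 is true.
  6. (~x5 \/ ~x2 \/ x7) — ~x5 is true.
  7. (x6 \/ ~x7) — ~x7 is true.
  8. (~x4 \/ x2 \/ ~x7) — ~x7 is true.
  9. (~x2 \/ x7 \/ ~x3) — ~x2 is true.
  10. (~x6 \/ x7 \/ ~x5) — ~x6 is true.
  11. (x6 \/ ~x7 \/ x3) — ~x7 is true.
  12. (~x7 \/ x2) — ~x7 is true.
  13. (~x7 \/ ~x4 \/ ~x1) — ~x7 is true.
  14. (~x6 \/ x5 \/ ~x3) — ~x6 is true.
  15. (x3 \/ x7 \/ ~x6) — ~x6 is true.
  16. (x3 \/ ~x2) — x3 is true.
  17. (~x5 \/ x7 \/ x6) — ~x5 is true.
  18. (x3 \/ x6) — x3 is true.
  19. (~x2 \/ x7) — ~x2 is true.
  20. (~x7 \/ x1) — ~x7 is true.
  21. (~x3 \/ ~x7) — ~x7 is true.
  22. (~x3 \/ x7 \/ ~x5) — ~x5 is true.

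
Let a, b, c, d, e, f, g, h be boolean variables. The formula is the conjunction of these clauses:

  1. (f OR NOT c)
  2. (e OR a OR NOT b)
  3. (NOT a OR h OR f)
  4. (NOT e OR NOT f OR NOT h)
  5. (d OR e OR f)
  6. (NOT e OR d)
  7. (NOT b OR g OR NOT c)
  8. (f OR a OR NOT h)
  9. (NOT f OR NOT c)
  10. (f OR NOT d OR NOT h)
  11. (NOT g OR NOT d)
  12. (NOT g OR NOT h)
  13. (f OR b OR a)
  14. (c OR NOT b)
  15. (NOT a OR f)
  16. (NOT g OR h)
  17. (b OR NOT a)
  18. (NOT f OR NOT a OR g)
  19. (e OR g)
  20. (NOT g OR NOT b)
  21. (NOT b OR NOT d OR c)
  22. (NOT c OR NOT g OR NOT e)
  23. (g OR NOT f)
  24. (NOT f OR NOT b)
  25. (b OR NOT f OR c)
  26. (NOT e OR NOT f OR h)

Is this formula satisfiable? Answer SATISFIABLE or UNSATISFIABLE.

f = True:
  propagation gives c=False, b=False; an empty clause results — contradiction.
f = False:
  propagation gives c=False, b=False, a=True; an empty clause results — contradiction.
Every branch closes, so no satisfying assignment exists.

UNSATISFIABLE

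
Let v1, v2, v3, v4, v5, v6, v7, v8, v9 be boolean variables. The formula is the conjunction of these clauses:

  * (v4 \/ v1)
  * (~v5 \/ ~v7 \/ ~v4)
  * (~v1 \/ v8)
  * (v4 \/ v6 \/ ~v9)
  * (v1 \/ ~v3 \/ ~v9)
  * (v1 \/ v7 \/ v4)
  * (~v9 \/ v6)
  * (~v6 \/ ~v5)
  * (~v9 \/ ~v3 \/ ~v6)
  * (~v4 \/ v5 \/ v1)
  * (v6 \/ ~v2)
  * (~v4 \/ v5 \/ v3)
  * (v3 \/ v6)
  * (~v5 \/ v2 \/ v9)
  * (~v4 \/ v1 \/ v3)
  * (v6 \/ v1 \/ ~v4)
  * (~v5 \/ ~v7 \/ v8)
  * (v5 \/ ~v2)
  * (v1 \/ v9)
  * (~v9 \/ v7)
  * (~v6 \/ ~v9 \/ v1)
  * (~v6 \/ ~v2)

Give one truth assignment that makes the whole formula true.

v8 occurs only positively in the remaining clauses — set v8 = True.
Try v1 = True.
For the remaining variables, v2 = False, v3 = True, v4 = False, v5 = False, v6 = True, v7 = False, v9 = False works.
Every clause has at least one true literal under this assignment.

v1 = T  v2 = F  v3 = T  v4 = F  v5 = F  v6 = T  v7 = F  v8 = T  v9 = F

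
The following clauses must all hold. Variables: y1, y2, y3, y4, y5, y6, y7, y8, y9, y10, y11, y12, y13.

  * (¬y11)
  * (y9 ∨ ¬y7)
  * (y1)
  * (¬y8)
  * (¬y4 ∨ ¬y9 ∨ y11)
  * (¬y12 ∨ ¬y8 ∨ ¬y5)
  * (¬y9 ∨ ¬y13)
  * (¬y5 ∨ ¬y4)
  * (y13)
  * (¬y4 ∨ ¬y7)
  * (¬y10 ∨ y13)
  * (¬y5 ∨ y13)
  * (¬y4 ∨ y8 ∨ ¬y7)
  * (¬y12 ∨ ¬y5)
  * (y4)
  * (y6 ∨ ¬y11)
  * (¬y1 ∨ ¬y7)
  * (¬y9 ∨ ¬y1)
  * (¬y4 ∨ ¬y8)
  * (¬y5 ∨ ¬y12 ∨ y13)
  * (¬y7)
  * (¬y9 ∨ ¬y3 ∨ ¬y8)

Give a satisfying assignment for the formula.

(¬y11) is a unit clause, so y11 = False.
(y1) is a unit clause, so y1 = True.
Unit propagation: (¬y8) forces y8 = False.
Unit propagation: (y13) forces y13 = True.
The clause (¬y9) is unit: y9 must be False.
Unit propagation: (¬y7) forces y7 = False.
The clause (y4) is unit: y4 must be True.
Unit propagation: (¬y5) forces y5 = False.
y2, y3, y6, y10, y12 are now unconstrained; take y2 = True, y3 = True, y6 = False, y10 = False, y12 = False.
Every clause has at least one true literal under this assignment.

y1=T  y2=T  y3=T  y4=T  y5=F  y6=F  y7=F  y8=F  y9=F  y10=F  y11=F  y12=F  y13=T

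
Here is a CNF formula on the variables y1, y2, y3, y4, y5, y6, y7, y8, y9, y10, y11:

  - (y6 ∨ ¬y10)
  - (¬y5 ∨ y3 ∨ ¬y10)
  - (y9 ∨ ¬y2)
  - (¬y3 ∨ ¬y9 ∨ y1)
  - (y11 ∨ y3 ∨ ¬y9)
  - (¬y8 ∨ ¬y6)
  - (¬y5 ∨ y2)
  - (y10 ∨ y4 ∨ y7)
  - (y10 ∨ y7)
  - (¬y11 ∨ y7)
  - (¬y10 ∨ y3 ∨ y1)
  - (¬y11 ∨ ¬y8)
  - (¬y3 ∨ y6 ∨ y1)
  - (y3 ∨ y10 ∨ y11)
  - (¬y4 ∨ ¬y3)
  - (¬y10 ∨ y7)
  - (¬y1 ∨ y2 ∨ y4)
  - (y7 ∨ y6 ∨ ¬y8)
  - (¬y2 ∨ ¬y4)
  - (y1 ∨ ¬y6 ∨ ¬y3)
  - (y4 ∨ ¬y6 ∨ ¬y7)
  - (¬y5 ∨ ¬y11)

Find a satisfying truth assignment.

y1 = False  y2 = False  y3 = False  y4 = False  y5 = False  y6 = False  y7 = True  y8 = False  y9 = False  y10 = False  y11 = True

y5 occurs only negated in the remaining clauses — set y5 = False.
Pure literal: y8 appears only negated; assign y8 = False.
Branch on y1: take y1 = False.
Set y2 = False and propagate.
For the remaining variables, y3 = False, y4 = False, y6 = False, y7 = True, y9 = False, y10 = False, y11 = True works.
Every clause has at least one true literal under this assignment.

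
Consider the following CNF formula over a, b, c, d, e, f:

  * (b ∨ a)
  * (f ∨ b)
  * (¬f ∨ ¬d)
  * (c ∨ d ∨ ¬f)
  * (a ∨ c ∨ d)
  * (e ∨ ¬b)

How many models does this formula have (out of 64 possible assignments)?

11

Case analysis on b and d:
  b=T, d=T: remaining (a,c,e,f) ∈ {(F,F,T,F); (F,T,T,F); (T,F,T,F); (T,T,T,F)} — 4.
  b=T, d=F: 5 of the 16 assignments to (a,c,e,f) work.
  b=F, d=T: a clause becomes empty — 0.
  b=F, d=F: remaining (a,c,e,f) ∈ {(T,T,F,T); (T,T,T,T)} — 2.
Total: 4 + 5 + 0 + 2 = 11.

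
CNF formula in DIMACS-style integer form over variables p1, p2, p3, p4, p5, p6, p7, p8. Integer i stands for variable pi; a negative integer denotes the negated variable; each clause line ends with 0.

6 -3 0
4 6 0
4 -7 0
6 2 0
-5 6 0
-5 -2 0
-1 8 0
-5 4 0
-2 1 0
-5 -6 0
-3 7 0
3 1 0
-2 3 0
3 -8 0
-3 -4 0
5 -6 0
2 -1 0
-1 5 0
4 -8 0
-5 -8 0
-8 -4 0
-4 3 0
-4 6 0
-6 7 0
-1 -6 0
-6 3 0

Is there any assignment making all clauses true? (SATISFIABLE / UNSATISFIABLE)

UNSATISFIABLE

p6 = True:
  propagation gives p5=False; an empty clause results — contradiction.
p6 = False:
  propagation gives p3=False, p4=True; an empty clause results — contradiction.
Every branch closes, so no satisfying assignment exists.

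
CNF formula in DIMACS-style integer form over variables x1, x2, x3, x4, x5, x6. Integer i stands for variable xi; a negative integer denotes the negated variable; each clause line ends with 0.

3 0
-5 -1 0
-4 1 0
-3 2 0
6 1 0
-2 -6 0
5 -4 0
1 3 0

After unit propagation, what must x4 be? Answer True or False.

False

(x3) is a unit clause: x3 = True.
(~x3 | x2) with x3 = True leaves only x2, so x2 = True.
From (~x2 | ~x6) and x2 = True: x6 = False.
(x6 | x1) with x6 = False leaves only x1, so x1 = True.
(~x1 | ~x5): since x1 = True, the clause reduces to (~x5). x5 = False.
From (x5 | ~x4) and x5 = False: x4 = False.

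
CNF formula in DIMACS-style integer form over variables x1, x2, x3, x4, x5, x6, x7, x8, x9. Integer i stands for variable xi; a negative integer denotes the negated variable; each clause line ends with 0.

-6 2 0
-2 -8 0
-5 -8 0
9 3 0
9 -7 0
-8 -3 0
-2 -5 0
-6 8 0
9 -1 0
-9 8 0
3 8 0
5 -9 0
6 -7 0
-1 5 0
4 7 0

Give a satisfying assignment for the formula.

x1 = False  x2 = False  x3 = True  x4 = True  x5 = False  x6 = False  x7 = False  x8 = False  x9 = False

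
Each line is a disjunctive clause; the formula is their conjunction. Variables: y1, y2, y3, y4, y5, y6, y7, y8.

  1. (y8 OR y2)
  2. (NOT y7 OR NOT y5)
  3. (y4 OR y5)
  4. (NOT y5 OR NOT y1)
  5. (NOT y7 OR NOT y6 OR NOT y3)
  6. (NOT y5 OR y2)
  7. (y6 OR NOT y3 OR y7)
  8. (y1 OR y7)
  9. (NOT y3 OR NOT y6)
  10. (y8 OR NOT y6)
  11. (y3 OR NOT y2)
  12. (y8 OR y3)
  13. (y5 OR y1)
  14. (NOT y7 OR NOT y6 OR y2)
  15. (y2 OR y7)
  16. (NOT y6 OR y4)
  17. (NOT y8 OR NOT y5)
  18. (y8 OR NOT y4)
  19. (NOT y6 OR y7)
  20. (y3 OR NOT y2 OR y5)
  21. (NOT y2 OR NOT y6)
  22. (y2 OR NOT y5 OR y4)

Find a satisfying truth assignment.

y1=1, y2=1, y3=1, y4=1, y5=0, y6=0, y7=1, y8=1

Try y1 = True.
  then y5 is forced to False.
  then y4 is forced to True.
  then y8 is forced to True.
Set y2 = True and propagate.
  then y3 is forced to True.
  then y6 is forced to False.
  then y7 is forced to True.
Every clause has at least one true literal under this assignment.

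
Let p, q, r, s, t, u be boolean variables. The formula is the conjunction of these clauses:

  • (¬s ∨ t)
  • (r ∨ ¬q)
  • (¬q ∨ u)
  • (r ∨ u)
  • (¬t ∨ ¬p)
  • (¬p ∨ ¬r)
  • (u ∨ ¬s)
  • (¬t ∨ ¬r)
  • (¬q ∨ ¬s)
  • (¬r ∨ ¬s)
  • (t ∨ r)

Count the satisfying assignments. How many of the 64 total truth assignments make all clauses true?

5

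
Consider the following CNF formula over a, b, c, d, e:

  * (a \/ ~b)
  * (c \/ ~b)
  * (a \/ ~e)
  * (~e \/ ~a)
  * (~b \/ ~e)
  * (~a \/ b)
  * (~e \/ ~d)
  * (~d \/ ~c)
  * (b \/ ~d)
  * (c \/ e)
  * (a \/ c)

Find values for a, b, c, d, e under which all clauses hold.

Pure literal: d appears only negated; assign d = False.
Try a = False.
  then b is forced to False.
  then e is forced to False.
  then c is forced to True.

a = F, b = F, c = T, d = F, e = F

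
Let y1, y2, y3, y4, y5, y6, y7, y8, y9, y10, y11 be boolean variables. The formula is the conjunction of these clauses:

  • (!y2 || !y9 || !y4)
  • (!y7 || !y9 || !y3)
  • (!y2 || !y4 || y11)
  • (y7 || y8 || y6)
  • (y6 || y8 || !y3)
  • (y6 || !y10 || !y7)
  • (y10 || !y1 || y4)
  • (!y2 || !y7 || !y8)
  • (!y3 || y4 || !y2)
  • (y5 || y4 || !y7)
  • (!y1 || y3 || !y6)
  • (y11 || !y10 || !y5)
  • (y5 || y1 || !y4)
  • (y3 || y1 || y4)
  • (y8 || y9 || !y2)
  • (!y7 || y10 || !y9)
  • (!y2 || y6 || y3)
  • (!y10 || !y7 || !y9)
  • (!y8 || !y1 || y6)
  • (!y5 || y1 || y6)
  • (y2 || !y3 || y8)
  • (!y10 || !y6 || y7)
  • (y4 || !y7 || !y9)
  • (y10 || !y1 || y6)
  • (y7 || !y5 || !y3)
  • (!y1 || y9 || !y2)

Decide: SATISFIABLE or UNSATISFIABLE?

SATISFIABLE

Branch on y1: take y1 = False.
For the remaining variables, y2 = False, y3 = True, y4 = True, y5 = True, y6 = True, y7 = True, y8 = True, y9 = False, y10 = False, y11 = False works.
So y1=0, y2=0, y3=1, y4=1, y5=1, y6=1, y7=1, y8=1, y9=0, y10=0, y11=0 is a satisfying assignment.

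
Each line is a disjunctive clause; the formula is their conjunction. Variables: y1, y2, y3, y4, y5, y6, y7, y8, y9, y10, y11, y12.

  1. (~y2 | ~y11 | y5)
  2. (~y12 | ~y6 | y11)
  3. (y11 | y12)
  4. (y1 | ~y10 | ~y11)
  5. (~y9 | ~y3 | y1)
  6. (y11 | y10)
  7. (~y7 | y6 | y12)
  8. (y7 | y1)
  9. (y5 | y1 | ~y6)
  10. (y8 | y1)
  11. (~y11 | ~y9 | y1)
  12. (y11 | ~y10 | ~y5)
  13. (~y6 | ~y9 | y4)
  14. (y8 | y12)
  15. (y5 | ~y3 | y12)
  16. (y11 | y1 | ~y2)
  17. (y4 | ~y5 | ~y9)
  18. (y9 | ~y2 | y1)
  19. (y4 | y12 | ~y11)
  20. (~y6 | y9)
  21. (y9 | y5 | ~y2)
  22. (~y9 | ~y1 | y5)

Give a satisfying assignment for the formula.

y1 = True, y2 = False, y3 = False, y4 = False, y5 = False, y6 = False, y7 = True, y8 = False, y9 = False, y10 = True, y11 = False, y12 = True

Pure literal: y2 appears only negated; assign y2 = False.
Pure literal: y3 appears only negated; assign y3 = False.
Set y1 = True and propagate.
The remaining clauses are satisfied by y4 = False, y5 = False, y6 = False, y7 = True, y8 = False, y9 = False, y10 = True, y11 = False, y12 = True.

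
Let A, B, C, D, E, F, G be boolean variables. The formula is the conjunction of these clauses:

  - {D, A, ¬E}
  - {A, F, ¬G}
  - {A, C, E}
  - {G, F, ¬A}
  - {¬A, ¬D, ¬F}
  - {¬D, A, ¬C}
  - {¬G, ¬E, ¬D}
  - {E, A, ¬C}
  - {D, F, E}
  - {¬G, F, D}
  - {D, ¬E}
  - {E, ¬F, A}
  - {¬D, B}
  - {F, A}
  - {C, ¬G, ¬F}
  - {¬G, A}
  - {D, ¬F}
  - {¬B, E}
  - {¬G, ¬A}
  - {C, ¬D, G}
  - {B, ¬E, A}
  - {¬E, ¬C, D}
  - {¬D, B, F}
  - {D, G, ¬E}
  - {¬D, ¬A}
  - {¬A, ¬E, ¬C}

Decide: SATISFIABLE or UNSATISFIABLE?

UNSATISFIABLE

A = True:
  propagation gives G=False, F=True, D=False; an empty clause results — contradiction.
A = False:
  propagation gives F=True, E=True, D=True, C=False; an empty clause results — contradiction.
Every branch closes, so no satisfying assignment exists.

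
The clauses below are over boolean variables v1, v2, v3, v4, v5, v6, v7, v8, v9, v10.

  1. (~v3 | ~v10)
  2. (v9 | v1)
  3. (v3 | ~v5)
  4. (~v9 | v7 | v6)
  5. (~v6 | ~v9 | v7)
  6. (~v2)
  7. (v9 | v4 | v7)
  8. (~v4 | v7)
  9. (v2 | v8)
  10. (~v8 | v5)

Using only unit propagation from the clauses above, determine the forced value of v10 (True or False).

False

Unit clause (~v2) sets v2 = False.
From (v8 | v2) and v2 = False: v8 = True.
In (v5 | ~v8), ~v8 is now false; v5 must hold, so v5 = True.
From (~v5 | v3) and v5 = True: v3 = True.
(~v3 | ~v10) with v3 = True leaves only ~v10, so v10 = False.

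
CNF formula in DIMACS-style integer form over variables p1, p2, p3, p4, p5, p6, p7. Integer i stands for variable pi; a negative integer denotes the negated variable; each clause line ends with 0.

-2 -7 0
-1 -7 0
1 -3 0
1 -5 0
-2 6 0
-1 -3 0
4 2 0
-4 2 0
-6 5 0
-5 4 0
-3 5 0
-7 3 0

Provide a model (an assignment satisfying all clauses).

Pure literal: p7 appears only negated; assign p7 = False.
Branch on p1: take p1 = True.
  then p3 is forced to False.
The remaining clauses are satisfied by p2 = True, p4 = True, p5 = True, p6 = True.
Every clause has at least one true literal under this assignment.
Check each clause:
  1. (¬p2 ∨ ¬p7) — ¬p7 is true.
  2. (¬p1 ∨ ¬p7) — ¬p7 is true.
  3. (p1 ∨ ¬p3) — p1 is true.
  4. (p1 ∨ ¬p5) — p1 is true.
  5. (p6 ∨ ¬p2) — p6 is true.
  6. (¬p1 ∨ ¬p3) — ¬p3 is true.
  7. (p2 ∨ p4) — p2 is true.
  8. (¬p4 ∨ p2) — p2 is true.
  9. (p5 ∨ ¬p6) — p5 is true.
  10. (p4 ∨ ¬p5) — p4 is true.
  11. (¬p3 ∨ p5) — p5 is true.
  12. (¬p7 ∨ p3) — ¬p7 is true.

p1=1, p2=1, p3=0, p4=1, p5=1, p6=1, p7=0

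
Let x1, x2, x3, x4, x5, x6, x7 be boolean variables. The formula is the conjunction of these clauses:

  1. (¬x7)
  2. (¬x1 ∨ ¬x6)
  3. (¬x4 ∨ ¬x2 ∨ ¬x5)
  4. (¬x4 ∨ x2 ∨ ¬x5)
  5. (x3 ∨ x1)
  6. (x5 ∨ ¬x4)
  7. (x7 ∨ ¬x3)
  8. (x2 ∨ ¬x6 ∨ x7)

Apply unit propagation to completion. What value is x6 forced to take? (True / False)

False

(¬x7) stands alone — x7 = False.
In (x7 ∨ ¬x3), x7 is now false; ¬x3 must hold, so x3 = False.
In (x1 ∨ x3), x3 is now false; x1 must hold, so x1 = True.
In (¬x1 ∨ ¬x6), ¬x1 is now false; ¬x6 must hold, so x6 = False.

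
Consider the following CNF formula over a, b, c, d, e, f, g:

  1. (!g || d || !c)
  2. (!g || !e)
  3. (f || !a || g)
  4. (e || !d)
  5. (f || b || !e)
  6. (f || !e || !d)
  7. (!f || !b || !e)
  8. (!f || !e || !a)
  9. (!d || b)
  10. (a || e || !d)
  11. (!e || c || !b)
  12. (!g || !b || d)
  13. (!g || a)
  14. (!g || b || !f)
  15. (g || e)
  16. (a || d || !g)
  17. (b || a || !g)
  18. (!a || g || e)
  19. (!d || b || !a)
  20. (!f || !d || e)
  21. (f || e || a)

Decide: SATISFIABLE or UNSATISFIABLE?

SATISFIABLE

Set a = False and propagate.
  then g is forced to False.
  then e is forced to True.
For the remaining variables, b = False, c = False, d = False, f = True works.
So a=F, b=F, c=F, d=F, e=T, f=T, g=F is a satisfying assignment.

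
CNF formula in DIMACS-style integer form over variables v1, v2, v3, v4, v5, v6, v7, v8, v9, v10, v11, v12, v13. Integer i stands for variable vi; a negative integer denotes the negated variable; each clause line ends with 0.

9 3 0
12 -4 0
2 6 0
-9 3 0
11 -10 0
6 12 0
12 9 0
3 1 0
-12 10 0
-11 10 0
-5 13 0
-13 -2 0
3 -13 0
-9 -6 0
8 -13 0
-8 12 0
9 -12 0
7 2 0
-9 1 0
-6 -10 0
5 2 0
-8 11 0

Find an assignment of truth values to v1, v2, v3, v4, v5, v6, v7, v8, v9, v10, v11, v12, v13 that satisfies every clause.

v1=T, v2=T, v3=T, v4=T, v5=F, v6=F, v7=F, v8=T, v9=T, v10=T, v11=T, v12=T, v13=F

Check each clause:
  1. (v3 ∨ v9) — v9 is true.
  2. (¬v4 ∨ v12) — v12 is true.
  3. (v6 ∨ v2) — v2 is true.
  4. (¬v9 ∨ v3) — v3 is true.
  5. (¬v10 ∨ v11) — v11 is true.
  6. (v6 ∨ v12) — v12 is true.
  7. (v9 ∨ v12) — v9 is true.
  8. (v3 ∨ v1) — v1 is true.
  9. (¬v12 ∨ v10) — v10 is true.
  10. (¬v11 ∨ v10) — v10 is true.
  11. (¬v5 ∨ v13) — ¬v5 is true.
  12. (¬v2 ∨ ¬v13) — ¬v13 is true.
  13. (v3 ∨ ¬v13) — v3 is true.
  14. (¬v9 ∨ ¬v6) — ¬v6 is true.
  15. (v8 ∨ ¬v13) — v8 is true.
  16. (¬v8 ∨ v12) — v12 is true.
  17. (v9 ∨ ¬v12) — v9 is true.
  18. (v2 ∨ v7) — v2 is true.
  19. (v1 ∨ ¬v9) — v1 is true.
  20. (¬v10 ∨ ¬v6) — ¬v6 is true.
  21. (v5 ∨ v2) — v2 is true.
  22. (v11 ∨ ¬v8) — v11 is true.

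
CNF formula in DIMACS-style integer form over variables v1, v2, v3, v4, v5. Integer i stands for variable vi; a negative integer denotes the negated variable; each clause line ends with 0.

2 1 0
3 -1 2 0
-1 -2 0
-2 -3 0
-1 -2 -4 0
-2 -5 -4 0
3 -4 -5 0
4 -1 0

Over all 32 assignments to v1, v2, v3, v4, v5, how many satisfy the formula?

5

Satisfying assignments:
  v1=0 v2=1 v3=0 v4=0 v5=0
  v1=0 v2=1 v3=0 v4=0 v5=1
  v1=0 v2=1 v3=0 v4=1 v5=0
  v1=1 v2=0 v3=1 v4=1 v5=0
  v1=1 v2=0 v3=1 v4=1 v5=1
That's 5 in total.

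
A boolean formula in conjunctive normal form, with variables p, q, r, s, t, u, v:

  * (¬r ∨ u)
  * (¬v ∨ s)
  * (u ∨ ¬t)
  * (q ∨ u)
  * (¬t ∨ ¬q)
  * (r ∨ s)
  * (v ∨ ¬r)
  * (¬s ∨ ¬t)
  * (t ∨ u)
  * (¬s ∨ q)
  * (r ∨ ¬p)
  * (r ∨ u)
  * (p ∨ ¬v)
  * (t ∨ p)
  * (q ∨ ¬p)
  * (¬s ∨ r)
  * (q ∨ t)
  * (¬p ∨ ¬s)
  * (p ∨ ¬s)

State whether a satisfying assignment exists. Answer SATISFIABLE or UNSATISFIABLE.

UNSATISFIABLE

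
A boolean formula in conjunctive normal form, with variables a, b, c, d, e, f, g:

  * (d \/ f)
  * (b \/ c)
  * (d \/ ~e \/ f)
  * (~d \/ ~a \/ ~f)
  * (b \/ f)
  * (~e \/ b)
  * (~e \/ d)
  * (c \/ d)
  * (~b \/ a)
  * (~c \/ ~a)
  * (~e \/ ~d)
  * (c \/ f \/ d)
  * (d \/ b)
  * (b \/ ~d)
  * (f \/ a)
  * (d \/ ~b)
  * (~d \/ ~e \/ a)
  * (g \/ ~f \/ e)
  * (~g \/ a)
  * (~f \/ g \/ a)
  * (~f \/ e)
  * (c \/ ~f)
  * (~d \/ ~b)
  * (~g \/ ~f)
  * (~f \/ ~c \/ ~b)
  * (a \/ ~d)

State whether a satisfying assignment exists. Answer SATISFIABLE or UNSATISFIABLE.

d = True:
  propagation gives e=False, b=True; an empty clause results — contradiction.
d = False:
  propagation gives f=True, e=False; an empty clause results — contradiction.
Every branch closes, so no satisfying assignment exists.

UNSATISFIABLE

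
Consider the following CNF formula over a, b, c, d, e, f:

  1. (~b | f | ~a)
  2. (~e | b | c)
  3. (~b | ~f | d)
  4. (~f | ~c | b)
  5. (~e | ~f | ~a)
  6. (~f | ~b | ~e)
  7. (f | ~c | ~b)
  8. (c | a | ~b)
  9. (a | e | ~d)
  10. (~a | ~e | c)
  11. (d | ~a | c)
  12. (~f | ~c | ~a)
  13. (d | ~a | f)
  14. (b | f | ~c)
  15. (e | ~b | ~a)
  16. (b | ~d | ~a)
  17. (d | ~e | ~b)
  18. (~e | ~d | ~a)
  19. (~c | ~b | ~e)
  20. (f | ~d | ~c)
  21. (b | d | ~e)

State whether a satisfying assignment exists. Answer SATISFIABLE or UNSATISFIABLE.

Branch on a: take a = False.
Branch on b: take b = False.
Branch on c: take c = False.
  then e is forced to False.
  then d is forced to False.
f is now unconstrained; take f = True.
Every clause has at least one true literal under this assignment.
So a = False, b = False, c = False, d = False, e = False, f = True is a satisfying assignment.

SATISFIABLE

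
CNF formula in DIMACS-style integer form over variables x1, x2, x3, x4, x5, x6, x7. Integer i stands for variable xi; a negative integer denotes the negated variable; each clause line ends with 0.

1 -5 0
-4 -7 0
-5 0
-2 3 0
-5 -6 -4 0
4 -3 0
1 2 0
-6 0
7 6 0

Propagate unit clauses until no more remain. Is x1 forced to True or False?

Unit clause (!x5) sets x5 = False.
Unit clause (!x6) sets x6 = False.
In (x7 || x6), x6 is now false; x7 must hold, so x7 = True.
From (!x7 || !x4) and x7 = True: x4 = False.
(!x3 || x4) with x4 = False leaves only !x3, so x3 = False.
(!x2 || x3) with x3 = False leaves only !x2, so x2 = False.
(x1 || x2): since x2 = False, the clause reduces to (x1). x1 = True.

True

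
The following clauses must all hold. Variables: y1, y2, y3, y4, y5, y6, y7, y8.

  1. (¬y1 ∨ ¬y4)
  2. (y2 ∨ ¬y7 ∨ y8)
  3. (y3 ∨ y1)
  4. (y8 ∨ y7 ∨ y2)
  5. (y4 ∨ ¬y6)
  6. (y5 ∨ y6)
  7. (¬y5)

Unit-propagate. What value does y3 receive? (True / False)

(¬y5) is a unit clause: y5 = False.
From (y5 ∨ y6) and y5 = False: y6 = True.
In (¬y6 ∨ y4), ¬y6 is now false; y4 must hold, so y4 = True.
(¬y1 ∨ ¬y4): since y4 = True, the clause reduces to (¬y1). y1 = False.
(y3 ∨ y1): since y1 = False, the clause reduces to (y3). y3 = True.

True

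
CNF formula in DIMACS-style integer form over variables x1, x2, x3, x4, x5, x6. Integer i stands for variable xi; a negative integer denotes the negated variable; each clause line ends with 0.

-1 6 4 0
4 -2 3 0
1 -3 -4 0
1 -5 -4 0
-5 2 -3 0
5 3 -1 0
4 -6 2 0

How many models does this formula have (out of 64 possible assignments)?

23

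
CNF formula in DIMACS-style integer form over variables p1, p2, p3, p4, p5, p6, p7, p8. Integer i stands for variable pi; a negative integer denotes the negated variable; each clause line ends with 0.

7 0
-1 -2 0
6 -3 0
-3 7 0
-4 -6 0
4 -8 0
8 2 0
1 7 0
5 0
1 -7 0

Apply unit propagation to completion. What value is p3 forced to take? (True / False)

False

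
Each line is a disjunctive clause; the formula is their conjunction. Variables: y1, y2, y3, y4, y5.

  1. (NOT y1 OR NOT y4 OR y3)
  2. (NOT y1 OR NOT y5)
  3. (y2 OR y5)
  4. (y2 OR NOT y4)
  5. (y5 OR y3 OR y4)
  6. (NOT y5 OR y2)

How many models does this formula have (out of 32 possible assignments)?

9

Split on y5, then y2.
  y5=T, y2=T: remaining (y1,y3,y4) ∈ {(F,F,F); (F,F,T); (F,T,F); (F,T,T)} — 4.
  y5=T, y2=F: a clause becomes empty — 0.
  y5=F, y2=T: 5 of the 8 assignments to (y1,y3,y4) work.
  y5=F, y2=F: a clause becomes empty — 0.
Total: 4 + 0 + 5 + 0 = 9.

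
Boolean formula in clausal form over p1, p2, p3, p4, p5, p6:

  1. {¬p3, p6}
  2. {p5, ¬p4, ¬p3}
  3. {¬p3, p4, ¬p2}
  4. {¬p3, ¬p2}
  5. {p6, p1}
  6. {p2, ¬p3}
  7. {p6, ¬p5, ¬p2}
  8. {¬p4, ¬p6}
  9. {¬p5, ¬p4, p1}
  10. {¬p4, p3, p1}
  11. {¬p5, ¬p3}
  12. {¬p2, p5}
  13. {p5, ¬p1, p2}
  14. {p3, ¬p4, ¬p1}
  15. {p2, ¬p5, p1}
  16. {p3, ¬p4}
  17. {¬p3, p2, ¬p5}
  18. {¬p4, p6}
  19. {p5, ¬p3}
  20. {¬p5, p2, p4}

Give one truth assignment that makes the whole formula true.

p1 = False  p2 = False  p3 = False  p4 = False  p5 = False  p6 = True

Set p1 = False and propagate.
  then p6 is forced to True.
  then p4 is forced to False.
Branch on p2: take p2 = False.
  then p3 is forced to False.
  then p5 is forced to False.
Every clause has at least one true literal under this assignment.
Check each clause:
  1. {¬p3, p6} — ¬p3 is true.
  2. {¬p3, ¬p4, p5} — ¬p4 is true.
  3. {p4, ¬p3, ¬p2} — ¬p3 is true.
  4. {¬p2, ¬p3} — ¬p3 is true.
  5. {p6, p1} — p6 is true.
  6. {p2, ¬p3} — ¬p3 is true.
  7. {¬p2, ¬p5, p6} — ¬p5 is true.
  8. {¬p4, ¬p6} — ¬p4 is true.
  9. {p1, ¬p4, ¬p5} — ¬p5 is true.
  10. {p3, ¬p4, p1} — ¬p4 is true.
  11. {¬p3, ¬p5} — ¬p5 is true.
  12. {¬p2, p5} — ¬p2 is true.
  13. {p2, ¬p1, p5} — ¬p1 is true.
  14. {¬p4, p3, ¬p1} — ¬p4 is true.
  15. {¬p5, p1, p2} — ¬p5 is true.
  16. {p3, ¬p4} — ¬p4 is true.
  17. {¬p3, ¬p5, p2} — ¬p5 is true.
  18. {p6, ¬p4} — ¬p4 is true.
  19. {¬p3, p5} — ¬p3 is true.
  20. {p4, p2, ¬p5} — ¬p5 is true.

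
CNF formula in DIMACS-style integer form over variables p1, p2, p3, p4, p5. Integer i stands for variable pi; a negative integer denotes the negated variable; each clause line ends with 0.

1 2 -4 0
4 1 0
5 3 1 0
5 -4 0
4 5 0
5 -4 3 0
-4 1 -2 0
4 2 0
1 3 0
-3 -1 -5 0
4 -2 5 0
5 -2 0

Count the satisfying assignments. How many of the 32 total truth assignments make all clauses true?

3

The models are:
  p1=T p2=F p3=F p4=T p5=T
  p1=T p2=T p3=F p4=F p5=T
  p1=T p2=T p3=F p4=T p5=T
That's 3 in total.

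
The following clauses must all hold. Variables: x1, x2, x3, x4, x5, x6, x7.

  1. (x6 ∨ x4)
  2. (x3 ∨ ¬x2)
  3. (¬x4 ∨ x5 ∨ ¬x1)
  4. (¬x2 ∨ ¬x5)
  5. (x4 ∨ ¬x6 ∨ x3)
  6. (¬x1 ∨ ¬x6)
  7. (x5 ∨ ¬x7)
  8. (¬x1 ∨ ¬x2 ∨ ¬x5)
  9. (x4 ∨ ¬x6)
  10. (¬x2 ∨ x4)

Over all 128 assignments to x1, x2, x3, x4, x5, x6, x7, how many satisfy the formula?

Case analysis on x4 and x2:
  x4=T, x2=T: remaining (x1,x3,x5,x6,x7) ∈ {(F,T,F,F,F); (F,T,F,T,F)} — 2.
  x4=T, x2=F: x3 free; 8 ways for (x1,x5,x6,x7) × 2^1 = 16.
  x4=F, x2=T: a clause becomes empty — 0.
  x4=F, x2=F: a clause becomes empty — 0.
Total: 2 + 16 + 0 + 0 = 18.

18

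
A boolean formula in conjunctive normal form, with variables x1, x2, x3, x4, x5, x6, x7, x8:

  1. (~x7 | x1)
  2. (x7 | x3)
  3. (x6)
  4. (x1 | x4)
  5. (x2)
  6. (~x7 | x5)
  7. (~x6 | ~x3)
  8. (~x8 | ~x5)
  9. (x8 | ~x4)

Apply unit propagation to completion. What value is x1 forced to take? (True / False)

True

(x6) is a unit clause: x6 = True.
(x2) is a unit clause: x2 = True.
In (~x3 | ~x6), ~x6 is now false; ~x3 must hold, so x3 = False.
From (x3 | x7) and x3 = False: x7 = True.
From (x1 | ~x7) and x7 = True: x1 = True.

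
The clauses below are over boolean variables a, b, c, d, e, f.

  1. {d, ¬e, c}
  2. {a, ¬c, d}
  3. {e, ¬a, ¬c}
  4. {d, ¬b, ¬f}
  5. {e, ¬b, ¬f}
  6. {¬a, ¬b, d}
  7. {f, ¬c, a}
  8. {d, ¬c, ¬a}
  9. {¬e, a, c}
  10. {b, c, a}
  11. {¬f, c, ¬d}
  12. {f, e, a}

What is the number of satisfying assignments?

13

Case analysis on a and c:
  a=1, c=1: remaining (b,d,e,f) ∈ {(0,1,1,0); (0,1,1,1); (1,1,1,0); (1,1,1,1)} — 4.
  a=1, c=0: 6 of the 16 assignments to (b,d,e,f) work.
  a=0, c=1: remaining (b,d,e,f) ∈ {(0,1,0,1); (0,1,1,1); (1,1,1,1)} — 3.
  a=0, c=0: a clause becomes empty — 0.
Total: 4 + 6 + 3 + 0 = 13.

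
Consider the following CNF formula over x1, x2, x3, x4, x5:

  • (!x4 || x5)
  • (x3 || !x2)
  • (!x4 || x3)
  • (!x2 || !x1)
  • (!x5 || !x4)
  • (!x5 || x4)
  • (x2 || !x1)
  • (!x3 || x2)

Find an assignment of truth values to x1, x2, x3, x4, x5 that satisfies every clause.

Pure literal: x1 appears only negated; assign x1 = False.
Try x2 = False.
  then x3 is forced to False.
  then x4 is forced to False.
  then x5 is forced to False.
Every clause has at least one true literal under this assignment.
Check each clause:
  1. (x5 || !x4) — !x4 is true.
  2. (!x2 || x3) — !x2 is true.
  3. (x3 || !x4) — !x4 is true.
  4. (!x1 || !x2) — !x1 is true.
  5. (!x4 || !x5) — !x5 is true.
  6. (x4 || !x5) — !x5 is true.
  7. (!x1 || x2) — !x1 is true.
  8. (!x3 || x2) — !x3 is true.

x1=False  x2=False  x3=False  x4=False  x5=False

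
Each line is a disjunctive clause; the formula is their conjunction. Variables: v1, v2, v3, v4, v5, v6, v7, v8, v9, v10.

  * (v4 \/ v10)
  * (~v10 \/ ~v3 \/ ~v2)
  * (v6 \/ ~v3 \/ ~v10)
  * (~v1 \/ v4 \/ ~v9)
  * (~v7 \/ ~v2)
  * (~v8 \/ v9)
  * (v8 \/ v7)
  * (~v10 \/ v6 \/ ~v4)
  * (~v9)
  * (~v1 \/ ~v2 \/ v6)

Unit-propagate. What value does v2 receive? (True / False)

(~v9) is a unit clause: v9 = False.
From (~v8 \/ v9) and v9 = False: v8 = False.
(v7 \/ v8): since v8 = False, the clause reduces to (v7). v7 = True.
In (~v2 \/ ~v7), ~v7 is now false; ~v2 must hold, so v2 = False.

False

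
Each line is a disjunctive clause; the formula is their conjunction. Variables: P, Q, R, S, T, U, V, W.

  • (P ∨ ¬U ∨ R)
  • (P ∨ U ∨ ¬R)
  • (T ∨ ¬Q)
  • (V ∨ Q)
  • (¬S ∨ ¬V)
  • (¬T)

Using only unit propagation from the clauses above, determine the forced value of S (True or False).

(¬T) is a unit clause: T = False.
From (¬Q ∨ T) and T = False: Q = False.
(V ∨ Q) with Q = False leaves only V, so V = True.
From (¬V ∨ ¬S) and V = True: S = False.

False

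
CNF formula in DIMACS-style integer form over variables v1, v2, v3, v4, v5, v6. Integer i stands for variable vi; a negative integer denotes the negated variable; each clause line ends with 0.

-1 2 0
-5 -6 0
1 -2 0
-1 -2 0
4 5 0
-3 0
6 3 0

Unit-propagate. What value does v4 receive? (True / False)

True

Unit clause (~v3) sets v3 = False.
(v3 \/ v6) with v3 = False leaves only v6, so v6 = True.
(~v6 \/ ~v5) with v6 = True leaves only ~v5, so v5 = False.
In (v5 \/ v4), v5 is now false; v4 must hold, so v4 = True.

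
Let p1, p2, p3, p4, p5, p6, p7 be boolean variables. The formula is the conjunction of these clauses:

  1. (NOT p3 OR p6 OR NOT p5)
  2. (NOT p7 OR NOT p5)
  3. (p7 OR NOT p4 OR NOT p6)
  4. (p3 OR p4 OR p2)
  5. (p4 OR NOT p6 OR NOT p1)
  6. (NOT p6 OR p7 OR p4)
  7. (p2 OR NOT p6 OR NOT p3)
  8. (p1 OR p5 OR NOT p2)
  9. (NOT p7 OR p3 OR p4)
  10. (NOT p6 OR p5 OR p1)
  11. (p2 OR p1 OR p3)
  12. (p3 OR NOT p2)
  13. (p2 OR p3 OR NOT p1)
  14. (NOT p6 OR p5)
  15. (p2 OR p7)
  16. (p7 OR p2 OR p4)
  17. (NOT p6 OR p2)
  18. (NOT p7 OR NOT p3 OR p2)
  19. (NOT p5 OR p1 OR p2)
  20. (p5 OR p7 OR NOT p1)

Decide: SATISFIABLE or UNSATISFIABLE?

Branch on p1: take p1 = True.
Branch on p2: take p2 = True.
  then p3 is forced to True.
Try p4 = False.
  then p6 is forced to False.
  then p5 is forced to False.
  then p7 is forced to True.
So p1 = 1, p2 = 1, p3 = 1, p4 = 0, p5 = 0, p6 = 0, p7 = 1 is a satisfying assignment.

SATISFIABLE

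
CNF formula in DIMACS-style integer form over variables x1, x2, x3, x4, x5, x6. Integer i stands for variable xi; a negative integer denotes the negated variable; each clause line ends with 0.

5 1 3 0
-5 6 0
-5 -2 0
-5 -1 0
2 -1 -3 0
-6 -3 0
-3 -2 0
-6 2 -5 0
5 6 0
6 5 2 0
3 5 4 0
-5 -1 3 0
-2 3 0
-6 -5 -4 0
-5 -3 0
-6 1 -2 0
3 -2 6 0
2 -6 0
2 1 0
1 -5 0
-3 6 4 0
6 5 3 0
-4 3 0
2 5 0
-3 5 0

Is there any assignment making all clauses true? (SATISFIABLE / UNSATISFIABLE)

x5 = True:
  propagation gives x6=True, x2=False; an empty clause results — contradiction.
x5 = False:
  propagation gives x6=True, x3=False, x1=True, x4=True; an empty clause results — contradiction.
Every branch closes, so no satisfying assignment exists.

UNSATISFIABLE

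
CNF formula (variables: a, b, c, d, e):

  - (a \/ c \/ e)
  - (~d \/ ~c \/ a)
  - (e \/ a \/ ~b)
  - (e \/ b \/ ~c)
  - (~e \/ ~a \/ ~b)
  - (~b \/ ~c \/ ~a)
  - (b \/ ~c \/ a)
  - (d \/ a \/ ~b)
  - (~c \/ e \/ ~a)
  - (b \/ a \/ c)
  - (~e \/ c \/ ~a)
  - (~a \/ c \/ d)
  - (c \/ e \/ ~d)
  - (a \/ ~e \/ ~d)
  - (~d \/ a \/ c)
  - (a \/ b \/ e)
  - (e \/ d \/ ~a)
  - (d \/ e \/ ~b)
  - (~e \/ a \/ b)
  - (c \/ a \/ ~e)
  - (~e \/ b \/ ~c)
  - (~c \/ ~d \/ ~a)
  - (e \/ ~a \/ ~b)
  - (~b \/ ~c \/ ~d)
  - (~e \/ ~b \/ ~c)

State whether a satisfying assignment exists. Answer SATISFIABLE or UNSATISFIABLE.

UNSATISFIABLE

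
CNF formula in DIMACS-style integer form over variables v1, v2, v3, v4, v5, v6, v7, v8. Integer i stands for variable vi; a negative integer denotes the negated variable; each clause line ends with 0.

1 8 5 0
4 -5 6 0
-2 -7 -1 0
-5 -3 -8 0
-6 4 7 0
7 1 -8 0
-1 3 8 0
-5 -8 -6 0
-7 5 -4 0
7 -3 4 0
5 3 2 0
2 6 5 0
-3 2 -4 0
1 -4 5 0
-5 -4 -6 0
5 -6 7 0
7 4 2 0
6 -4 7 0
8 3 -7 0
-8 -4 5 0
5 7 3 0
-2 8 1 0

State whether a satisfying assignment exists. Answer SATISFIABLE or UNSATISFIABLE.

SATISFIABLE

Set v1 = True and propagate.
Branch on v2: take v2 = False.
For the remaining variables, v3 = False, v4 = True, v5 = True, v6 = False, v7 = True, v8 = True works.
So v1 = 1, v2 = 0, v3 = 0, v4 = 1, v5 = 1, v6 = 0, v7 = 1, v8 = 1 is a satisfying assignment.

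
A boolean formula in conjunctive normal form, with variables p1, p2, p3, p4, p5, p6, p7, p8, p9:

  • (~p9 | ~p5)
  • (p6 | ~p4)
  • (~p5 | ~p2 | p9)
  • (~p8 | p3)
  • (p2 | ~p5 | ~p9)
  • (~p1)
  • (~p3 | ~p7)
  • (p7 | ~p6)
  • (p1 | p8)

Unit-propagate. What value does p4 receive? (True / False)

(~p1) is a unit clause: p1 = False.
(p1 | p8): since p1 = False, the clause reduces to (p8). p8 = True.
(p3 | ~p8): since p8 = True, the clause reduces to (p3). p3 = True.
In (~p7 | ~p3), ~p3 is now false; ~p7 must hold, so p7 = False.
(p7 | ~p6): since p7 = False, the clause reduces to (~p6). p6 = False.
(~p4 | p6) with p6 = False leaves only ~p4, so p4 = False.

False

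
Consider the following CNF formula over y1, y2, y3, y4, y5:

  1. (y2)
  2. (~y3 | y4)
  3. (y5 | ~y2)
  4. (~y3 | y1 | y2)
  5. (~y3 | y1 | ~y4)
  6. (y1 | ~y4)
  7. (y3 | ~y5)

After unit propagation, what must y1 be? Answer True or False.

True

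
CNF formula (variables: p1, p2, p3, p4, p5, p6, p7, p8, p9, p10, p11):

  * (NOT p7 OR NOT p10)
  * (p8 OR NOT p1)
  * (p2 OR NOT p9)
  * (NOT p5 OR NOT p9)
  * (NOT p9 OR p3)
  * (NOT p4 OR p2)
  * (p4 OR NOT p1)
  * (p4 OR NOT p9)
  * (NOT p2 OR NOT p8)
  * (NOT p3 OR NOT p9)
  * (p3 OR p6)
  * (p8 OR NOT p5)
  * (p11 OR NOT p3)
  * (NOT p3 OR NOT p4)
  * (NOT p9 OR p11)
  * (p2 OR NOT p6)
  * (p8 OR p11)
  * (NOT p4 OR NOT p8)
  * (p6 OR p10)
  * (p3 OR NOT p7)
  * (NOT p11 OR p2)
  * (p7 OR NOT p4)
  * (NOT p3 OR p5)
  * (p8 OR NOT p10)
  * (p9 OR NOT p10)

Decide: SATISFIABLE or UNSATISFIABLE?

SATISFIABLE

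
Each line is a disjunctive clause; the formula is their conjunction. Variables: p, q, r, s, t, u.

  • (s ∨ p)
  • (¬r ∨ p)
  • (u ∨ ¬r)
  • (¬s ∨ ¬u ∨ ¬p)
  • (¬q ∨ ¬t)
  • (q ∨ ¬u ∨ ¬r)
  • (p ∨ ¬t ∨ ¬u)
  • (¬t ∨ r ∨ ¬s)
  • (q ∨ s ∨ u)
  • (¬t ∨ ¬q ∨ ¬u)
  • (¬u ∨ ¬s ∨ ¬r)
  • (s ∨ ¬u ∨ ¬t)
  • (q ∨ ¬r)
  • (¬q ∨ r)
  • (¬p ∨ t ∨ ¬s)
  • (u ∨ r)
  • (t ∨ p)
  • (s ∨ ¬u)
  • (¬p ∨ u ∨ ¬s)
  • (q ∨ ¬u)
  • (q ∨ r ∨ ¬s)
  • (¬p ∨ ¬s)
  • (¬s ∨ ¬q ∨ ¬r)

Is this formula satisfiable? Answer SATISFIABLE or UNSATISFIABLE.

s = True:
  propagation gives p=False, r=False, t=False; an empty clause results — contradiction.
s = False:
  propagation gives p=True, u=False, r=False; an empty clause results — contradiction.
Every branch closes, so no satisfying assignment exists.

UNSATISFIABLE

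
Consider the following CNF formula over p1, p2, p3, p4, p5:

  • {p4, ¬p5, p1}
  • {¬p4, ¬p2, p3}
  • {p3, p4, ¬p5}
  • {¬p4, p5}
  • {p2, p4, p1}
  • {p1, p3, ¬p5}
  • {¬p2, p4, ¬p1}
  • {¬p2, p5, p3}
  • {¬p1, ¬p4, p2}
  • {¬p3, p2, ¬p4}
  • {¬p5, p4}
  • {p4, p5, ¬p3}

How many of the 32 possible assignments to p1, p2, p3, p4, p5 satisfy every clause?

3

Satisfying assignments:
  p1=F p2=T p3=T p4=T p5=T
  p1=T p2=F p3=F p4=F p5=F
  p1=T p2=T p3=T p4=T p5=T
Count: 3.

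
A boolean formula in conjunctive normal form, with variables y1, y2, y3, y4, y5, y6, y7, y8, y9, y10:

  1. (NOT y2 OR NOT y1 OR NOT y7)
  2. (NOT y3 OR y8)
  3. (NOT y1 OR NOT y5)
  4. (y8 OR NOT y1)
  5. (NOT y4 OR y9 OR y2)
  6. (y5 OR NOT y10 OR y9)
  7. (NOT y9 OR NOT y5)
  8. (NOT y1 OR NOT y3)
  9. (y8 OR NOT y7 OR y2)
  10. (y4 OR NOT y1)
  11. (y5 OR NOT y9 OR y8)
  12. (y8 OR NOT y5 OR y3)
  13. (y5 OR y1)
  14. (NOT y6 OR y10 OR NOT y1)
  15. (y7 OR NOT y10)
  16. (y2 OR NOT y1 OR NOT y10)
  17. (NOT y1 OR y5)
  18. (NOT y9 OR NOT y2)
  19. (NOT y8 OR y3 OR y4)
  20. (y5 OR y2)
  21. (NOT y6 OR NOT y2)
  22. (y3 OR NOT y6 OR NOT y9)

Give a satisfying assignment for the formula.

y1=0  y2=1  y3=1  y4=1  y5=1  y6=0  y7=1  y8=1  y9=0  y10=1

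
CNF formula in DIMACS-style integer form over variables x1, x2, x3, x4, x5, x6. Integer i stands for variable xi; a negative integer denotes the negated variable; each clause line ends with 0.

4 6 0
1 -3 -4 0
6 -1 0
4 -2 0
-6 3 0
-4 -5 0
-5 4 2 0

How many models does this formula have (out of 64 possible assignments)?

Satisfying assignments:
  x1=F x2=F x3=F x4=T x5=F x6=F
  x1=F x2=F x3=T x4=F x5=F x6=T
  x1=F x2=T x3=F x4=T x5=F x6=F
  x1=T x2=F x3=T x4=F x5=F x6=T
  x1=T x2=F x3=T x4=T x5=F x6=T
  x1=T x2=T x3=T x4=T x5=F x6=T
Count: 6.

6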